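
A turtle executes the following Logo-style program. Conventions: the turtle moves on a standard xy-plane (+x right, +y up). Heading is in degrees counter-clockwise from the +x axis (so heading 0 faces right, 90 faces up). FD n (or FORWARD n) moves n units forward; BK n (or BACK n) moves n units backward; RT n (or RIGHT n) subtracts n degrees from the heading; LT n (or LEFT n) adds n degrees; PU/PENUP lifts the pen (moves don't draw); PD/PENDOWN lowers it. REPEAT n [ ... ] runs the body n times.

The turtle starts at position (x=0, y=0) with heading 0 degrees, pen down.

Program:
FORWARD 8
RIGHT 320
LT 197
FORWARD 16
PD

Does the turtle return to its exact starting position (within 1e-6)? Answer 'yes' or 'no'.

Executing turtle program step by step:
Start: pos=(0,0), heading=0, pen down
FD 8: (0,0) -> (8,0) [heading=0, draw]
RT 320: heading 0 -> 40
LT 197: heading 40 -> 237
FD 16: (8,0) -> (-0.714,-13.419) [heading=237, draw]
PD: pen down
Final: pos=(-0.714,-13.419), heading=237, 2 segment(s) drawn

Start position: (0, 0)
Final position: (-0.714, -13.419)
Distance = 13.438; >= 1e-6 -> NOT closed

Answer: no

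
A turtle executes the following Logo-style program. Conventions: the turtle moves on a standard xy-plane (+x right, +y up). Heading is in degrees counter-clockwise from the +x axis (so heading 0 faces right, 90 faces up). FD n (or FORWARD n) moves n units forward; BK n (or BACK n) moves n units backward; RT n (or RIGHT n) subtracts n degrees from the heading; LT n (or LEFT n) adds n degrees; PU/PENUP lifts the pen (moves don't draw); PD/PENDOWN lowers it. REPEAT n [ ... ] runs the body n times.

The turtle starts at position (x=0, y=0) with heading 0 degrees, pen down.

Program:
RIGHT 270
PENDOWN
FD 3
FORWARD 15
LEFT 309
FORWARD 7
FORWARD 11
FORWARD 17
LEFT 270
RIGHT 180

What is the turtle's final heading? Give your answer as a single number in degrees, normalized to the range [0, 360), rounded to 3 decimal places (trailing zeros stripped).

Executing turtle program step by step:
Start: pos=(0,0), heading=0, pen down
RT 270: heading 0 -> 90
PD: pen down
FD 3: (0,0) -> (0,3) [heading=90, draw]
FD 15: (0,3) -> (0,18) [heading=90, draw]
LT 309: heading 90 -> 39
FD 7: (0,18) -> (5.44,22.405) [heading=39, draw]
FD 11: (5.44,22.405) -> (13.989,29.328) [heading=39, draw]
FD 17: (13.989,29.328) -> (27.2,40.026) [heading=39, draw]
LT 270: heading 39 -> 309
RT 180: heading 309 -> 129
Final: pos=(27.2,40.026), heading=129, 5 segment(s) drawn

Answer: 129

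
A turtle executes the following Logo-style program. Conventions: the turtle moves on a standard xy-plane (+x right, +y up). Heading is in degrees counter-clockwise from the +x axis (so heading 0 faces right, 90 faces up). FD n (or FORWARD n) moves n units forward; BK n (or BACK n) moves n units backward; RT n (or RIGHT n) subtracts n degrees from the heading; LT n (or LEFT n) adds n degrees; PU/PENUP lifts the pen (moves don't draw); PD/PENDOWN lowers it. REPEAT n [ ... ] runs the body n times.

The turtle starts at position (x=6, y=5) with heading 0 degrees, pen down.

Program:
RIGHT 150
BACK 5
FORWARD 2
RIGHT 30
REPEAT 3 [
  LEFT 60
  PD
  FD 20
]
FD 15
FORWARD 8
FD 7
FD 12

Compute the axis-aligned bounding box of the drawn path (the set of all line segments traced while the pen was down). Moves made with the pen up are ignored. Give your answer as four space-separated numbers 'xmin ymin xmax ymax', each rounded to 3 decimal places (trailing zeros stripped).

Answer: -1.402 -28.141 70.598 7.5

Derivation:
Executing turtle program step by step:
Start: pos=(6,5), heading=0, pen down
RT 150: heading 0 -> 210
BK 5: (6,5) -> (10.33,7.5) [heading=210, draw]
FD 2: (10.33,7.5) -> (8.598,6.5) [heading=210, draw]
RT 30: heading 210 -> 180
REPEAT 3 [
  -- iteration 1/3 --
  LT 60: heading 180 -> 240
  PD: pen down
  FD 20: (8.598,6.5) -> (-1.402,-10.821) [heading=240, draw]
  -- iteration 2/3 --
  LT 60: heading 240 -> 300
  PD: pen down
  FD 20: (-1.402,-10.821) -> (8.598,-28.141) [heading=300, draw]
  -- iteration 3/3 --
  LT 60: heading 300 -> 0
  PD: pen down
  FD 20: (8.598,-28.141) -> (28.598,-28.141) [heading=0, draw]
]
FD 15: (28.598,-28.141) -> (43.598,-28.141) [heading=0, draw]
FD 8: (43.598,-28.141) -> (51.598,-28.141) [heading=0, draw]
FD 7: (51.598,-28.141) -> (58.598,-28.141) [heading=0, draw]
FD 12: (58.598,-28.141) -> (70.598,-28.141) [heading=0, draw]
Final: pos=(70.598,-28.141), heading=0, 9 segment(s) drawn

Segment endpoints: x in {-1.402, 6, 8.598, 8.598, 10.33, 28.598, 43.598, 51.598, 58.598, 70.598}, y in {-28.141, -10.821, 5, 6.5, 7.5}
xmin=-1.402, ymin=-28.141, xmax=70.598, ymax=7.5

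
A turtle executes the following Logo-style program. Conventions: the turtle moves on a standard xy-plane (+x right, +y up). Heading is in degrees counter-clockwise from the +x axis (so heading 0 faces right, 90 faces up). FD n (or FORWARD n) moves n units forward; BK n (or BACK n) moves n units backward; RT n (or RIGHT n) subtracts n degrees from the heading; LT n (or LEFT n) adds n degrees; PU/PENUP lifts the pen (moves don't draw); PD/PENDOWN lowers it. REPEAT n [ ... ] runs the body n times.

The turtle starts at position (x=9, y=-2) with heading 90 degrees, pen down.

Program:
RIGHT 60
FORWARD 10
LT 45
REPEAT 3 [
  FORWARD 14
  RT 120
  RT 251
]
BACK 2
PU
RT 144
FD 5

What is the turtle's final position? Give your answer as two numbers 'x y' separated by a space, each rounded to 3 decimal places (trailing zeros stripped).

Answer: 33.32 34.058

Derivation:
Executing turtle program step by step:
Start: pos=(9,-2), heading=90, pen down
RT 60: heading 90 -> 30
FD 10: (9,-2) -> (17.66,3) [heading=30, draw]
LT 45: heading 30 -> 75
REPEAT 3 [
  -- iteration 1/3 --
  FD 14: (17.66,3) -> (21.284,16.523) [heading=75, draw]
  RT 120: heading 75 -> 315
  RT 251: heading 315 -> 64
  -- iteration 2/3 --
  FD 14: (21.284,16.523) -> (27.421,29.106) [heading=64, draw]
  RT 120: heading 64 -> 304
  RT 251: heading 304 -> 53
  -- iteration 3/3 --
  FD 14: (27.421,29.106) -> (35.846,40.287) [heading=53, draw]
  RT 120: heading 53 -> 293
  RT 251: heading 293 -> 42
]
BK 2: (35.846,40.287) -> (34.36,38.949) [heading=42, draw]
PU: pen up
RT 144: heading 42 -> 258
FD 5: (34.36,38.949) -> (33.32,34.058) [heading=258, move]
Final: pos=(33.32,34.058), heading=258, 5 segment(s) drawn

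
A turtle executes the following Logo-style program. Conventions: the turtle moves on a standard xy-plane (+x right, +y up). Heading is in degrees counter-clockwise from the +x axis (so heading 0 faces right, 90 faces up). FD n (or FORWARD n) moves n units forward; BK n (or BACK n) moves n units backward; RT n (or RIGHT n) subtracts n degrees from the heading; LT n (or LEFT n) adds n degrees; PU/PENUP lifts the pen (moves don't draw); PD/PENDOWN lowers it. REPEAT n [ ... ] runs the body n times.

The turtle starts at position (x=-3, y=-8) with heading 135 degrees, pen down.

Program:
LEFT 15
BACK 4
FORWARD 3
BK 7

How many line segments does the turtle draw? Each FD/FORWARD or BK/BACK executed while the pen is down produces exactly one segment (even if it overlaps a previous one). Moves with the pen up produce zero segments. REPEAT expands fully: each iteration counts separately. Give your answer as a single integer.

Executing turtle program step by step:
Start: pos=(-3,-8), heading=135, pen down
LT 15: heading 135 -> 150
BK 4: (-3,-8) -> (0.464,-10) [heading=150, draw]
FD 3: (0.464,-10) -> (-2.134,-8.5) [heading=150, draw]
BK 7: (-2.134,-8.5) -> (3.928,-12) [heading=150, draw]
Final: pos=(3.928,-12), heading=150, 3 segment(s) drawn
Segments drawn: 3

Answer: 3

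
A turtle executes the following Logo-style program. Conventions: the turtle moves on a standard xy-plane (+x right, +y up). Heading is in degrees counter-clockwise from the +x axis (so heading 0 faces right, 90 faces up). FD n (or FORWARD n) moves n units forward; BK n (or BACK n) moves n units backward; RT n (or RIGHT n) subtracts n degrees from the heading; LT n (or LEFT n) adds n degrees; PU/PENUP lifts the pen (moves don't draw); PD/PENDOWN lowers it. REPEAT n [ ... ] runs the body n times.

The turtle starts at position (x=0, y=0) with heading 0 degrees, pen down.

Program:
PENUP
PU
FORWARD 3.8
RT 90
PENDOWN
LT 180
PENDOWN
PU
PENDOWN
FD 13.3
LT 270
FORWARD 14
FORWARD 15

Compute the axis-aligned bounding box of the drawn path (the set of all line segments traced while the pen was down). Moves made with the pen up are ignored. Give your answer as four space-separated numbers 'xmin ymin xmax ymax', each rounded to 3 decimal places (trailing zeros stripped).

Executing turtle program step by step:
Start: pos=(0,0), heading=0, pen down
PU: pen up
PU: pen up
FD 3.8: (0,0) -> (3.8,0) [heading=0, move]
RT 90: heading 0 -> 270
PD: pen down
LT 180: heading 270 -> 90
PD: pen down
PU: pen up
PD: pen down
FD 13.3: (3.8,0) -> (3.8,13.3) [heading=90, draw]
LT 270: heading 90 -> 0
FD 14: (3.8,13.3) -> (17.8,13.3) [heading=0, draw]
FD 15: (17.8,13.3) -> (32.8,13.3) [heading=0, draw]
Final: pos=(32.8,13.3), heading=0, 3 segment(s) drawn

Segment endpoints: x in {3.8, 3.8, 17.8, 32.8}, y in {0, 13.3, 13.3, 13.3}
xmin=3.8, ymin=0, xmax=32.8, ymax=13.3

Answer: 3.8 0 32.8 13.3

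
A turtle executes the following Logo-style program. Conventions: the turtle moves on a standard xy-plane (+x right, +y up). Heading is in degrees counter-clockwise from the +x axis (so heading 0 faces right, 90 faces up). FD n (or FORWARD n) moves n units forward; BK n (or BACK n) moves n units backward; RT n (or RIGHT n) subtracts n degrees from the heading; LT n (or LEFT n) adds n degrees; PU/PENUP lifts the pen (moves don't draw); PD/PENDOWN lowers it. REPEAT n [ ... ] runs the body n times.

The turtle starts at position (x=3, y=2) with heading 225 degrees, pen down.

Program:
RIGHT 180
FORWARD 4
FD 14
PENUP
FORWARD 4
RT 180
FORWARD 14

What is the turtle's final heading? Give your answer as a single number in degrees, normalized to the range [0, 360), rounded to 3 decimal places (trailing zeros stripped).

Answer: 225

Derivation:
Executing turtle program step by step:
Start: pos=(3,2), heading=225, pen down
RT 180: heading 225 -> 45
FD 4: (3,2) -> (5.828,4.828) [heading=45, draw]
FD 14: (5.828,4.828) -> (15.728,14.728) [heading=45, draw]
PU: pen up
FD 4: (15.728,14.728) -> (18.556,17.556) [heading=45, move]
RT 180: heading 45 -> 225
FD 14: (18.556,17.556) -> (8.657,7.657) [heading=225, move]
Final: pos=(8.657,7.657), heading=225, 2 segment(s) drawn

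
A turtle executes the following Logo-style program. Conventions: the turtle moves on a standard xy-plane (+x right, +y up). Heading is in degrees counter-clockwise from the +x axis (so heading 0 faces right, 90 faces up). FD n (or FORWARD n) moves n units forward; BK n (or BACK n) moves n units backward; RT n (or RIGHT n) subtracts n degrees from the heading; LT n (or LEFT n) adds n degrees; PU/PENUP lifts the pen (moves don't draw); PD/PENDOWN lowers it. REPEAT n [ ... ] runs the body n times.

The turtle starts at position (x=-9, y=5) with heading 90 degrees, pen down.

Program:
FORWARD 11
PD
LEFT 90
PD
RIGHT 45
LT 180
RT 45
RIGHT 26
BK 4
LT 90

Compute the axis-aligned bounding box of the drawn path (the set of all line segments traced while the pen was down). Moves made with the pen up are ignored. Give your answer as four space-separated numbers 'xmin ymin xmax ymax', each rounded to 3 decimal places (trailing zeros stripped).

Answer: -9 5 -7.247 19.595

Derivation:
Executing turtle program step by step:
Start: pos=(-9,5), heading=90, pen down
FD 11: (-9,5) -> (-9,16) [heading=90, draw]
PD: pen down
LT 90: heading 90 -> 180
PD: pen down
RT 45: heading 180 -> 135
LT 180: heading 135 -> 315
RT 45: heading 315 -> 270
RT 26: heading 270 -> 244
BK 4: (-9,16) -> (-7.247,19.595) [heading=244, draw]
LT 90: heading 244 -> 334
Final: pos=(-7.247,19.595), heading=334, 2 segment(s) drawn

Segment endpoints: x in {-9, -7.247}, y in {5, 16, 19.595}
xmin=-9, ymin=5, xmax=-7.247, ymax=19.595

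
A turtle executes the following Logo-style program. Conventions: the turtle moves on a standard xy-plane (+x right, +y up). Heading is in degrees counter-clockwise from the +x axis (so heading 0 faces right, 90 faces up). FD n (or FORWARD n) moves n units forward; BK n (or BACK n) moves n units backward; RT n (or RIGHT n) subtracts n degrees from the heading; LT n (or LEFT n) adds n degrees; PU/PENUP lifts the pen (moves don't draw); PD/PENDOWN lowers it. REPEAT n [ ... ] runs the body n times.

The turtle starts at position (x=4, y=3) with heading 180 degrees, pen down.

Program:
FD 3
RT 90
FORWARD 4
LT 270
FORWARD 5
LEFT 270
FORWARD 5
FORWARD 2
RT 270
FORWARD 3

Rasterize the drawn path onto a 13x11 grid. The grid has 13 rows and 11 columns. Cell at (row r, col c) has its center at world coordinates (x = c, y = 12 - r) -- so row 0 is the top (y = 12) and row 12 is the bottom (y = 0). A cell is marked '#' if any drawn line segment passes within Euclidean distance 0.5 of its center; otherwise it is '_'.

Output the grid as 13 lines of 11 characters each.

Segment 0: (4,3) -> (1,3)
Segment 1: (1,3) -> (1,7)
Segment 2: (1,7) -> (6,7)
Segment 3: (6,7) -> (6,2)
Segment 4: (6,2) -> (6,-0)
Segment 5: (6,-0) -> (9,-0)

Answer: ___________
___________
___________
___________
___________
_######____
_#____#____
_#____#____
_#____#____
_####_#____
______#____
______#____
______####_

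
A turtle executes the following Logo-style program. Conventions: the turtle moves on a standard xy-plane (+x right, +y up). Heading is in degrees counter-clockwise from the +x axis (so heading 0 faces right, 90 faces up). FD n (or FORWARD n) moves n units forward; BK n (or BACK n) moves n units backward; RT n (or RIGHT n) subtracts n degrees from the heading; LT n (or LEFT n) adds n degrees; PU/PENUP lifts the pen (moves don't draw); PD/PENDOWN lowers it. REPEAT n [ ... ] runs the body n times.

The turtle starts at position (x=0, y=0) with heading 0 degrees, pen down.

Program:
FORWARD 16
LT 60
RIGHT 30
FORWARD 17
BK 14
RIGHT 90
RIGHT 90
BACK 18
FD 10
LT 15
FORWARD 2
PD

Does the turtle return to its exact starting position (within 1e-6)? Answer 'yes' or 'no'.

Answer: no

Derivation:
Executing turtle program step by step:
Start: pos=(0,0), heading=0, pen down
FD 16: (0,0) -> (16,0) [heading=0, draw]
LT 60: heading 0 -> 60
RT 30: heading 60 -> 30
FD 17: (16,0) -> (30.722,8.5) [heading=30, draw]
BK 14: (30.722,8.5) -> (18.598,1.5) [heading=30, draw]
RT 90: heading 30 -> 300
RT 90: heading 300 -> 210
BK 18: (18.598,1.5) -> (34.187,10.5) [heading=210, draw]
FD 10: (34.187,10.5) -> (25.526,5.5) [heading=210, draw]
LT 15: heading 210 -> 225
FD 2: (25.526,5.5) -> (24.112,4.086) [heading=225, draw]
PD: pen down
Final: pos=(24.112,4.086), heading=225, 6 segment(s) drawn

Start position: (0, 0)
Final position: (24.112, 4.086)
Distance = 24.456; >= 1e-6 -> NOT closed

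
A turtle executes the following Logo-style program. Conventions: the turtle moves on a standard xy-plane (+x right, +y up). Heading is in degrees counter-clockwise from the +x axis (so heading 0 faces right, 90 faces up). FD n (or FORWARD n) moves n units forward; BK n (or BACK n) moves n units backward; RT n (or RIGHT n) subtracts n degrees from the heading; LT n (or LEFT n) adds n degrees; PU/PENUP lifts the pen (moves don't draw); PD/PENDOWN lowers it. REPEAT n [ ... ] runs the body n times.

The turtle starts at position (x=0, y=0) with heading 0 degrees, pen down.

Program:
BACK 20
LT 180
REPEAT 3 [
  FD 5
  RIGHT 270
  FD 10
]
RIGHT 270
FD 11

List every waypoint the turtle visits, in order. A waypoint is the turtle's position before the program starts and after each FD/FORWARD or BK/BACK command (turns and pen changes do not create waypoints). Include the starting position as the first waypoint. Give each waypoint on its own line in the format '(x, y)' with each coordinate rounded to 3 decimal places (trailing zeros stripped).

Answer: (0, 0)
(-20, 0)
(-25, 0)
(-25, -10)
(-25, -15)
(-15, -15)
(-10, -15)
(-10, -5)
(-21, -5)

Derivation:
Executing turtle program step by step:
Start: pos=(0,0), heading=0, pen down
BK 20: (0,0) -> (-20,0) [heading=0, draw]
LT 180: heading 0 -> 180
REPEAT 3 [
  -- iteration 1/3 --
  FD 5: (-20,0) -> (-25,0) [heading=180, draw]
  RT 270: heading 180 -> 270
  FD 10: (-25,0) -> (-25,-10) [heading=270, draw]
  -- iteration 2/3 --
  FD 5: (-25,-10) -> (-25,-15) [heading=270, draw]
  RT 270: heading 270 -> 0
  FD 10: (-25,-15) -> (-15,-15) [heading=0, draw]
  -- iteration 3/3 --
  FD 5: (-15,-15) -> (-10,-15) [heading=0, draw]
  RT 270: heading 0 -> 90
  FD 10: (-10,-15) -> (-10,-5) [heading=90, draw]
]
RT 270: heading 90 -> 180
FD 11: (-10,-5) -> (-21,-5) [heading=180, draw]
Final: pos=(-21,-5), heading=180, 8 segment(s) drawn
Waypoints (9 total):
(0, 0)
(-20, 0)
(-25, 0)
(-25, -10)
(-25, -15)
(-15, -15)
(-10, -15)
(-10, -5)
(-21, -5)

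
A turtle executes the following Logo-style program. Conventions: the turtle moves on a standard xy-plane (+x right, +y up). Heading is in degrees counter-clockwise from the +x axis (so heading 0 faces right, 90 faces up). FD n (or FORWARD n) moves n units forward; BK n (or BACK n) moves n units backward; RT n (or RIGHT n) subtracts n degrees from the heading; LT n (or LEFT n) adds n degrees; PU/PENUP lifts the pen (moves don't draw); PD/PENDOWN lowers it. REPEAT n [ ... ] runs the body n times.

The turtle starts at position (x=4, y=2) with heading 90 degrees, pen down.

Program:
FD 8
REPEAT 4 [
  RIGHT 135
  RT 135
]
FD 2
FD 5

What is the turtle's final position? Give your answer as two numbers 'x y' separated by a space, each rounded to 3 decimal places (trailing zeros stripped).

Answer: 4 17

Derivation:
Executing turtle program step by step:
Start: pos=(4,2), heading=90, pen down
FD 8: (4,2) -> (4,10) [heading=90, draw]
REPEAT 4 [
  -- iteration 1/4 --
  RT 135: heading 90 -> 315
  RT 135: heading 315 -> 180
  -- iteration 2/4 --
  RT 135: heading 180 -> 45
  RT 135: heading 45 -> 270
  -- iteration 3/4 --
  RT 135: heading 270 -> 135
  RT 135: heading 135 -> 0
  -- iteration 4/4 --
  RT 135: heading 0 -> 225
  RT 135: heading 225 -> 90
]
FD 2: (4,10) -> (4,12) [heading=90, draw]
FD 5: (4,12) -> (4,17) [heading=90, draw]
Final: pos=(4,17), heading=90, 3 segment(s) drawn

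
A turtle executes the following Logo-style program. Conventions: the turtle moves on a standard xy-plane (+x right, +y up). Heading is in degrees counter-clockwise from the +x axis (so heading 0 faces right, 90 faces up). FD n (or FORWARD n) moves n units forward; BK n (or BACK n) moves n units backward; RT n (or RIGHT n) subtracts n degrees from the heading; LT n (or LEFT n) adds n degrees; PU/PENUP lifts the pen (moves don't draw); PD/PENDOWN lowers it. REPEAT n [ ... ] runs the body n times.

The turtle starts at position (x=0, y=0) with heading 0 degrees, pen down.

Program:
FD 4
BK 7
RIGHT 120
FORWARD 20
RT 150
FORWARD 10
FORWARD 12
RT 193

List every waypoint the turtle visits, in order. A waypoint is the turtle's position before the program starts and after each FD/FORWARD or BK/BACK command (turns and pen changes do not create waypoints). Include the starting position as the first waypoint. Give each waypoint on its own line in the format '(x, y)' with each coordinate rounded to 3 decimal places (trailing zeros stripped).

Answer: (0, 0)
(4, 0)
(-3, 0)
(-13, -17.321)
(-13, -7.321)
(-13, 4.679)

Derivation:
Executing turtle program step by step:
Start: pos=(0,0), heading=0, pen down
FD 4: (0,0) -> (4,0) [heading=0, draw]
BK 7: (4,0) -> (-3,0) [heading=0, draw]
RT 120: heading 0 -> 240
FD 20: (-3,0) -> (-13,-17.321) [heading=240, draw]
RT 150: heading 240 -> 90
FD 10: (-13,-17.321) -> (-13,-7.321) [heading=90, draw]
FD 12: (-13,-7.321) -> (-13,4.679) [heading=90, draw]
RT 193: heading 90 -> 257
Final: pos=(-13,4.679), heading=257, 5 segment(s) drawn
Waypoints (6 total):
(0, 0)
(4, 0)
(-3, 0)
(-13, -17.321)
(-13, -7.321)
(-13, 4.679)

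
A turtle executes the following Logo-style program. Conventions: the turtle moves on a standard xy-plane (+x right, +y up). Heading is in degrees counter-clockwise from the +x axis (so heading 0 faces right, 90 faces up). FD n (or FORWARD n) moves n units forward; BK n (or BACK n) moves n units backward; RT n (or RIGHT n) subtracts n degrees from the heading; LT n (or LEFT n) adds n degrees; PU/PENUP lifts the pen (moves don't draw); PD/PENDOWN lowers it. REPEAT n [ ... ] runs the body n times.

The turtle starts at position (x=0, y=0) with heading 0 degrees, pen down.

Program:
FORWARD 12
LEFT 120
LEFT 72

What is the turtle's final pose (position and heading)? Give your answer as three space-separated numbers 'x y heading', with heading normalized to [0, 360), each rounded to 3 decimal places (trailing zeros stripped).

Answer: 12 0 192

Derivation:
Executing turtle program step by step:
Start: pos=(0,0), heading=0, pen down
FD 12: (0,0) -> (12,0) [heading=0, draw]
LT 120: heading 0 -> 120
LT 72: heading 120 -> 192
Final: pos=(12,0), heading=192, 1 segment(s) drawn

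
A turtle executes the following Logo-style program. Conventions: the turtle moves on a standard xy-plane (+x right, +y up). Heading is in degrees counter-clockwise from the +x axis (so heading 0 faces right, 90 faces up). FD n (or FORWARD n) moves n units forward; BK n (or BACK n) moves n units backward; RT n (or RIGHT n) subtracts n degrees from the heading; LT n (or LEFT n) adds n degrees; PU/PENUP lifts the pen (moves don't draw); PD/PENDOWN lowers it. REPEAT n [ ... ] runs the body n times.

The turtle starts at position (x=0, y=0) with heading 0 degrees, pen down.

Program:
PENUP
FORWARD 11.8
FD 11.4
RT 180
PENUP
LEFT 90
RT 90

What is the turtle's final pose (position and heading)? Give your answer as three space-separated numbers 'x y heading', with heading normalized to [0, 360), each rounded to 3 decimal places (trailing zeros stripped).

Answer: 23.2 0 180

Derivation:
Executing turtle program step by step:
Start: pos=(0,0), heading=0, pen down
PU: pen up
FD 11.8: (0,0) -> (11.8,0) [heading=0, move]
FD 11.4: (11.8,0) -> (23.2,0) [heading=0, move]
RT 180: heading 0 -> 180
PU: pen up
LT 90: heading 180 -> 270
RT 90: heading 270 -> 180
Final: pos=(23.2,0), heading=180, 0 segment(s) drawn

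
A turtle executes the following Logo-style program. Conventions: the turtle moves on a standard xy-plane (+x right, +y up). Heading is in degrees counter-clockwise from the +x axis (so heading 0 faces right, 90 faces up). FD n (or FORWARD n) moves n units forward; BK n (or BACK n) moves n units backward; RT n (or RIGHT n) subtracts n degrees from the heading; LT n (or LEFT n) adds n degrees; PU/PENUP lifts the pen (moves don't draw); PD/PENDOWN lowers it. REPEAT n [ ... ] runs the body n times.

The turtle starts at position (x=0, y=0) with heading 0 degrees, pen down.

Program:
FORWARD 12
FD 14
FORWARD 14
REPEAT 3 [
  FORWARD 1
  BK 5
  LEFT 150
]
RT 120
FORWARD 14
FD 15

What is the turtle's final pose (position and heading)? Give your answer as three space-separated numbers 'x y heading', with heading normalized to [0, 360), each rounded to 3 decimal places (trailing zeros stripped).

Executing turtle program step by step:
Start: pos=(0,0), heading=0, pen down
FD 12: (0,0) -> (12,0) [heading=0, draw]
FD 14: (12,0) -> (26,0) [heading=0, draw]
FD 14: (26,0) -> (40,0) [heading=0, draw]
REPEAT 3 [
  -- iteration 1/3 --
  FD 1: (40,0) -> (41,0) [heading=0, draw]
  BK 5: (41,0) -> (36,0) [heading=0, draw]
  LT 150: heading 0 -> 150
  -- iteration 2/3 --
  FD 1: (36,0) -> (35.134,0.5) [heading=150, draw]
  BK 5: (35.134,0.5) -> (39.464,-2) [heading=150, draw]
  LT 150: heading 150 -> 300
  -- iteration 3/3 --
  FD 1: (39.464,-2) -> (39.964,-2.866) [heading=300, draw]
  BK 5: (39.964,-2.866) -> (37.464,1.464) [heading=300, draw]
  LT 150: heading 300 -> 90
]
RT 120: heading 90 -> 330
FD 14: (37.464,1.464) -> (49.588,-5.536) [heading=330, draw]
FD 15: (49.588,-5.536) -> (62.579,-13.036) [heading=330, draw]
Final: pos=(62.579,-13.036), heading=330, 11 segment(s) drawn

Answer: 62.579 -13.036 330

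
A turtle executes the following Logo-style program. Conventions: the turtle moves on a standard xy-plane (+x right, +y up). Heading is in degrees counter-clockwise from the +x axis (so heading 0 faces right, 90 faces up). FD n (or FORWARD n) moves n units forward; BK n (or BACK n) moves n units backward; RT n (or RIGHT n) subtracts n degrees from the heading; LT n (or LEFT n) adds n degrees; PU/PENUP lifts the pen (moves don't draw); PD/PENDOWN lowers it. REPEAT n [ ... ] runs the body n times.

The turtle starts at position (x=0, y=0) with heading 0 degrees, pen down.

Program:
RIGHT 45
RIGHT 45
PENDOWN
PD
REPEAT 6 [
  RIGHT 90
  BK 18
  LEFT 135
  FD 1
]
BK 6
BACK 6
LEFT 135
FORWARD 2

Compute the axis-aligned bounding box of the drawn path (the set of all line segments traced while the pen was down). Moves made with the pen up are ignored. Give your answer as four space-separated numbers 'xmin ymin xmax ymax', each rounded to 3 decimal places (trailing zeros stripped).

Executing turtle program step by step:
Start: pos=(0,0), heading=0, pen down
RT 45: heading 0 -> 315
RT 45: heading 315 -> 270
PD: pen down
PD: pen down
REPEAT 6 [
  -- iteration 1/6 --
  RT 90: heading 270 -> 180
  BK 18: (0,0) -> (18,0) [heading=180, draw]
  LT 135: heading 180 -> 315
  FD 1: (18,0) -> (18.707,-0.707) [heading=315, draw]
  -- iteration 2/6 --
  RT 90: heading 315 -> 225
  BK 18: (18.707,-0.707) -> (31.435,12.021) [heading=225, draw]
  LT 135: heading 225 -> 0
  FD 1: (31.435,12.021) -> (32.435,12.021) [heading=0, draw]
  -- iteration 3/6 --
  RT 90: heading 0 -> 270
  BK 18: (32.435,12.021) -> (32.435,30.021) [heading=270, draw]
  LT 135: heading 270 -> 45
  FD 1: (32.435,30.021) -> (33.142,30.728) [heading=45, draw]
  -- iteration 4/6 --
  RT 90: heading 45 -> 315
  BK 18: (33.142,30.728) -> (20.414,43.456) [heading=315, draw]
  LT 135: heading 315 -> 90
  FD 1: (20.414,43.456) -> (20.414,44.456) [heading=90, draw]
  -- iteration 5/6 --
  RT 90: heading 90 -> 0
  BK 18: (20.414,44.456) -> (2.414,44.456) [heading=0, draw]
  LT 135: heading 0 -> 135
  FD 1: (2.414,44.456) -> (1.707,45.163) [heading=135, draw]
  -- iteration 6/6 --
  RT 90: heading 135 -> 45
  BK 18: (1.707,45.163) -> (-11.021,32.435) [heading=45, draw]
  LT 135: heading 45 -> 180
  FD 1: (-11.021,32.435) -> (-12.021,32.435) [heading=180, draw]
]
BK 6: (-12.021,32.435) -> (-6.021,32.435) [heading=180, draw]
BK 6: (-6.021,32.435) -> (-0.021,32.435) [heading=180, draw]
LT 135: heading 180 -> 315
FD 2: (-0.021,32.435) -> (1.393,31.021) [heading=315, draw]
Final: pos=(1.393,31.021), heading=315, 15 segment(s) drawn

Segment endpoints: x in {-12.021, -11.021, -6.021, -0.021, 0, 1.393, 1.707, 2.414, 18, 18.707, 20.414, 31.435, 32.435, 33.142}, y in {-0.707, 0, 0, 12.021, 30.021, 30.728, 31.021, 32.435, 43.456, 44.456, 45.163}
xmin=-12.021, ymin=-0.707, xmax=33.142, ymax=45.163

Answer: -12.021 -0.707 33.142 45.163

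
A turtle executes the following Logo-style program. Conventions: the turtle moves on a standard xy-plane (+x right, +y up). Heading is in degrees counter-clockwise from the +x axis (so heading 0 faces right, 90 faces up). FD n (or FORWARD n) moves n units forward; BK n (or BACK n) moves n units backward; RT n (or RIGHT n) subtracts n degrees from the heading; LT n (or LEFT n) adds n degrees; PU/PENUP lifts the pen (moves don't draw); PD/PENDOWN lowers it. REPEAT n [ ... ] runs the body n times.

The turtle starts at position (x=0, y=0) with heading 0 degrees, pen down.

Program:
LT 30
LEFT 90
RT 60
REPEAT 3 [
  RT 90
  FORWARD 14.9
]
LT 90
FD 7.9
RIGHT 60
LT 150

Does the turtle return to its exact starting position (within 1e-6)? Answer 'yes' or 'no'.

Executing turtle program step by step:
Start: pos=(0,0), heading=0, pen down
LT 30: heading 0 -> 30
LT 90: heading 30 -> 120
RT 60: heading 120 -> 60
REPEAT 3 [
  -- iteration 1/3 --
  RT 90: heading 60 -> 330
  FD 14.9: (0,0) -> (12.904,-7.45) [heading=330, draw]
  -- iteration 2/3 --
  RT 90: heading 330 -> 240
  FD 14.9: (12.904,-7.45) -> (5.454,-20.354) [heading=240, draw]
  -- iteration 3/3 --
  RT 90: heading 240 -> 150
  FD 14.9: (5.454,-20.354) -> (-7.45,-12.904) [heading=150, draw]
]
LT 90: heading 150 -> 240
FD 7.9: (-7.45,-12.904) -> (-11.4,-19.745) [heading=240, draw]
RT 60: heading 240 -> 180
LT 150: heading 180 -> 330
Final: pos=(-11.4,-19.745), heading=330, 4 segment(s) drawn

Start position: (0, 0)
Final position: (-11.4, -19.745)
Distance = 22.8; >= 1e-6 -> NOT closed

Answer: no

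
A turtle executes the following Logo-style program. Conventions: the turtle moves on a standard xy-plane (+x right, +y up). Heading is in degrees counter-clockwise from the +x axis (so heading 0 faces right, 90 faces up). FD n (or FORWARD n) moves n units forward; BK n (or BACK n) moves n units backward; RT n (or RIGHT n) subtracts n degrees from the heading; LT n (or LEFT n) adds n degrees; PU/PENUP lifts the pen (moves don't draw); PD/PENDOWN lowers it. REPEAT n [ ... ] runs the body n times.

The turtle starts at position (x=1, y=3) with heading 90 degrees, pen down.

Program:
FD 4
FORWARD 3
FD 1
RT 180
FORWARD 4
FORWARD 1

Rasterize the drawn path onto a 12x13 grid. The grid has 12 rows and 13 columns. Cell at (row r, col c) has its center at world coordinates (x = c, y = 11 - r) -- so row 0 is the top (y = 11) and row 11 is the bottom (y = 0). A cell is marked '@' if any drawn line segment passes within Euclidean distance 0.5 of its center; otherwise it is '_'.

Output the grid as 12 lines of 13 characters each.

Answer: _@___________
_@___________
_@___________
_@___________
_@___________
_@___________
_@___________
_@___________
_@___________
_____________
_____________
_____________

Derivation:
Segment 0: (1,3) -> (1,7)
Segment 1: (1,7) -> (1,10)
Segment 2: (1,10) -> (1,11)
Segment 3: (1,11) -> (1,7)
Segment 4: (1,7) -> (1,6)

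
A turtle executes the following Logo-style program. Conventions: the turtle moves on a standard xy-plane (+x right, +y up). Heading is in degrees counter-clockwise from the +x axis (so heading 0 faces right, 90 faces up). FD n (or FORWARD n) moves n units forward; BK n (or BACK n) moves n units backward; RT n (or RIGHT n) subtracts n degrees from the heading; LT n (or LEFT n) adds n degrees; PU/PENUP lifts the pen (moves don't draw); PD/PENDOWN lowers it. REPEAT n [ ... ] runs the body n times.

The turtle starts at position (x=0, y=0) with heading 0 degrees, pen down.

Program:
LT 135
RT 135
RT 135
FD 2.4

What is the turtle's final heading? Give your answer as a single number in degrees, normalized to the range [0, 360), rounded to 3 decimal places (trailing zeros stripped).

Answer: 225

Derivation:
Executing turtle program step by step:
Start: pos=(0,0), heading=0, pen down
LT 135: heading 0 -> 135
RT 135: heading 135 -> 0
RT 135: heading 0 -> 225
FD 2.4: (0,0) -> (-1.697,-1.697) [heading=225, draw]
Final: pos=(-1.697,-1.697), heading=225, 1 segment(s) drawn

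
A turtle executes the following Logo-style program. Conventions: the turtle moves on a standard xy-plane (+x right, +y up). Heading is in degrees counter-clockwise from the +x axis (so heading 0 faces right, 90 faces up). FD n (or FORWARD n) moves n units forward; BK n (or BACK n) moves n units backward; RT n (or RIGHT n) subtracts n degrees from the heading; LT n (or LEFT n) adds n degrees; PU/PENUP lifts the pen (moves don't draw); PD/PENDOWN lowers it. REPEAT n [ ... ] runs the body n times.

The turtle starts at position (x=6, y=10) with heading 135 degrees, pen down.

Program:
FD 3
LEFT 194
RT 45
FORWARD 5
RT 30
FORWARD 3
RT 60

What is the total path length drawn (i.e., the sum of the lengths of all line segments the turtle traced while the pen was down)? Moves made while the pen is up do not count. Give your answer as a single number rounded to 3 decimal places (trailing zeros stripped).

Answer: 11

Derivation:
Executing turtle program step by step:
Start: pos=(6,10), heading=135, pen down
FD 3: (6,10) -> (3.879,12.121) [heading=135, draw]
LT 194: heading 135 -> 329
RT 45: heading 329 -> 284
FD 5: (3.879,12.121) -> (5.088,7.27) [heading=284, draw]
RT 30: heading 284 -> 254
FD 3: (5.088,7.27) -> (4.261,4.386) [heading=254, draw]
RT 60: heading 254 -> 194
Final: pos=(4.261,4.386), heading=194, 3 segment(s) drawn

Segment lengths:
  seg 1: (6,10) -> (3.879,12.121), length = 3
  seg 2: (3.879,12.121) -> (5.088,7.27), length = 5
  seg 3: (5.088,7.27) -> (4.261,4.386), length = 3
Total = 11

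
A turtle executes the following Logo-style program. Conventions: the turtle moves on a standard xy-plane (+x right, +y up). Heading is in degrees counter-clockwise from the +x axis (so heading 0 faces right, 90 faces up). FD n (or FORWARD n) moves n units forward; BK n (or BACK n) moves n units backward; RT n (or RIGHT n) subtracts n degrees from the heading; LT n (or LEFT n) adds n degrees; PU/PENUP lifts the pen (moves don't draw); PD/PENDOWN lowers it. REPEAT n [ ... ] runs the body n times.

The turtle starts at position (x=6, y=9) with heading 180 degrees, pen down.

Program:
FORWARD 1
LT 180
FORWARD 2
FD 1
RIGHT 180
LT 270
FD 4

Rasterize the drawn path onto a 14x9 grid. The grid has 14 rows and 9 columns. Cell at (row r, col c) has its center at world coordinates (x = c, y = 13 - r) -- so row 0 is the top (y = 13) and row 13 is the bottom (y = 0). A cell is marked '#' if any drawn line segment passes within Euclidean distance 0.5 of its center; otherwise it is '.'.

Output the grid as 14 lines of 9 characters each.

Answer: ........#
........#
........#
........#
.....####
.........
.........
.........
.........
.........
.........
.........
.........
.........

Derivation:
Segment 0: (6,9) -> (5,9)
Segment 1: (5,9) -> (7,9)
Segment 2: (7,9) -> (8,9)
Segment 3: (8,9) -> (8,13)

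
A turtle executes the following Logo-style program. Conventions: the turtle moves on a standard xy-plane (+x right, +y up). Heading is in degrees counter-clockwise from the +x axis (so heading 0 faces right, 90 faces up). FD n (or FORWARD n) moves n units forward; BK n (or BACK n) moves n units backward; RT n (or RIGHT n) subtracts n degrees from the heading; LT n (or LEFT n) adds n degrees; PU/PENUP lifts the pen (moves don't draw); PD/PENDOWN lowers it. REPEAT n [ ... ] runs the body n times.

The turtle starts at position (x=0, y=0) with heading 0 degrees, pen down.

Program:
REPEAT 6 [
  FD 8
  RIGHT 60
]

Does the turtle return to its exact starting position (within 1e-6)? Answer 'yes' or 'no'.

Executing turtle program step by step:
Start: pos=(0,0), heading=0, pen down
REPEAT 6 [
  -- iteration 1/6 --
  FD 8: (0,0) -> (8,0) [heading=0, draw]
  RT 60: heading 0 -> 300
  -- iteration 2/6 --
  FD 8: (8,0) -> (12,-6.928) [heading=300, draw]
  RT 60: heading 300 -> 240
  -- iteration 3/6 --
  FD 8: (12,-6.928) -> (8,-13.856) [heading=240, draw]
  RT 60: heading 240 -> 180
  -- iteration 4/6 --
  FD 8: (8,-13.856) -> (0,-13.856) [heading=180, draw]
  RT 60: heading 180 -> 120
  -- iteration 5/6 --
  FD 8: (0,-13.856) -> (-4,-6.928) [heading=120, draw]
  RT 60: heading 120 -> 60
  -- iteration 6/6 --
  FD 8: (-4,-6.928) -> (0,0) [heading=60, draw]
  RT 60: heading 60 -> 0
]
Final: pos=(0,0), heading=0, 6 segment(s) drawn

Start position: (0, 0)
Final position: (0, 0)
Distance = 0; < 1e-6 -> CLOSED

Answer: yes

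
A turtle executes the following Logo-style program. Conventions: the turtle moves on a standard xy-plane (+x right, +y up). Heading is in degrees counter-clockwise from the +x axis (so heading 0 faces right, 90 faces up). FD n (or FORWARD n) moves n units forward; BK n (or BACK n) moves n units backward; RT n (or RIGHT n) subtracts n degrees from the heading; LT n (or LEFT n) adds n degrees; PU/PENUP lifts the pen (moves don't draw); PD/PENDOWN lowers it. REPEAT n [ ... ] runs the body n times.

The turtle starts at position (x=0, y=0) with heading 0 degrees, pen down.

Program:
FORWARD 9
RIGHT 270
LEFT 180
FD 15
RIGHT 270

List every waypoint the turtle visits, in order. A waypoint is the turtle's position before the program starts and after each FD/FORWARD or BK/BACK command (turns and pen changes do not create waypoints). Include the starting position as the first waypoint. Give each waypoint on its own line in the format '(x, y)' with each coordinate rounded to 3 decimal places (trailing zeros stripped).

Answer: (0, 0)
(9, 0)
(9, -15)

Derivation:
Executing turtle program step by step:
Start: pos=(0,0), heading=0, pen down
FD 9: (0,0) -> (9,0) [heading=0, draw]
RT 270: heading 0 -> 90
LT 180: heading 90 -> 270
FD 15: (9,0) -> (9,-15) [heading=270, draw]
RT 270: heading 270 -> 0
Final: pos=(9,-15), heading=0, 2 segment(s) drawn
Waypoints (3 total):
(0, 0)
(9, 0)
(9, -15)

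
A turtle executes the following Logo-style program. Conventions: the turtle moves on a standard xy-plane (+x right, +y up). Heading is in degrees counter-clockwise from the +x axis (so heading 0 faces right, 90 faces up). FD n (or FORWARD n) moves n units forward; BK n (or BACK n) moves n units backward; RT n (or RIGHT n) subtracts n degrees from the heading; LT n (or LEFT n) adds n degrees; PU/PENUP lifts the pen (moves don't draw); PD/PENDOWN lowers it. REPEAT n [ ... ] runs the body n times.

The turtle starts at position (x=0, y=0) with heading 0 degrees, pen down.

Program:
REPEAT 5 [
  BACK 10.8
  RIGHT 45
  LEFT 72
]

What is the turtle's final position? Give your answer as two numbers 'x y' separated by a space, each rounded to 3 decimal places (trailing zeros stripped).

Executing turtle program step by step:
Start: pos=(0,0), heading=0, pen down
REPEAT 5 [
  -- iteration 1/5 --
  BK 10.8: (0,0) -> (-10.8,0) [heading=0, draw]
  RT 45: heading 0 -> 315
  LT 72: heading 315 -> 27
  -- iteration 2/5 --
  BK 10.8: (-10.8,0) -> (-20.423,-4.903) [heading=27, draw]
  RT 45: heading 27 -> 342
  LT 72: heading 342 -> 54
  -- iteration 3/5 --
  BK 10.8: (-20.423,-4.903) -> (-26.771,-13.64) [heading=54, draw]
  RT 45: heading 54 -> 9
  LT 72: heading 9 -> 81
  -- iteration 4/5 --
  BK 10.8: (-26.771,-13.64) -> (-28.46,-24.308) [heading=81, draw]
  RT 45: heading 81 -> 36
  LT 72: heading 36 -> 108
  -- iteration 5/5 --
  BK 10.8: (-28.46,-24.308) -> (-25.123,-34.579) [heading=108, draw]
  RT 45: heading 108 -> 63
  LT 72: heading 63 -> 135
]
Final: pos=(-25.123,-34.579), heading=135, 5 segment(s) drawn

Answer: -25.123 -34.579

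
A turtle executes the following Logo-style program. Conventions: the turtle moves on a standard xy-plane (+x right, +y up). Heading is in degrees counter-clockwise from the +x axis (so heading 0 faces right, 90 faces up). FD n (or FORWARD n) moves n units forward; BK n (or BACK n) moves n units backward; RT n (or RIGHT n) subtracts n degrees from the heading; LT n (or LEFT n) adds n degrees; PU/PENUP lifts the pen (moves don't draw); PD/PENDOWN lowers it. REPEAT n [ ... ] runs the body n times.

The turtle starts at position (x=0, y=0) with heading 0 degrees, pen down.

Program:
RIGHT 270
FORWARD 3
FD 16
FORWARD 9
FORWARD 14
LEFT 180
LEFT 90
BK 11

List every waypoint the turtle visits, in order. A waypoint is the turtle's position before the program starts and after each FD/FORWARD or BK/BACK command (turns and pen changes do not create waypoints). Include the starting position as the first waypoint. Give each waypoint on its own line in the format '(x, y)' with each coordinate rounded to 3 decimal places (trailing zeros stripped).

Executing turtle program step by step:
Start: pos=(0,0), heading=0, pen down
RT 270: heading 0 -> 90
FD 3: (0,0) -> (0,3) [heading=90, draw]
FD 16: (0,3) -> (0,19) [heading=90, draw]
FD 9: (0,19) -> (0,28) [heading=90, draw]
FD 14: (0,28) -> (0,42) [heading=90, draw]
LT 180: heading 90 -> 270
LT 90: heading 270 -> 0
BK 11: (0,42) -> (-11,42) [heading=0, draw]
Final: pos=(-11,42), heading=0, 5 segment(s) drawn
Waypoints (6 total):
(0, 0)
(0, 3)
(0, 19)
(0, 28)
(0, 42)
(-11, 42)

Answer: (0, 0)
(0, 3)
(0, 19)
(0, 28)
(0, 42)
(-11, 42)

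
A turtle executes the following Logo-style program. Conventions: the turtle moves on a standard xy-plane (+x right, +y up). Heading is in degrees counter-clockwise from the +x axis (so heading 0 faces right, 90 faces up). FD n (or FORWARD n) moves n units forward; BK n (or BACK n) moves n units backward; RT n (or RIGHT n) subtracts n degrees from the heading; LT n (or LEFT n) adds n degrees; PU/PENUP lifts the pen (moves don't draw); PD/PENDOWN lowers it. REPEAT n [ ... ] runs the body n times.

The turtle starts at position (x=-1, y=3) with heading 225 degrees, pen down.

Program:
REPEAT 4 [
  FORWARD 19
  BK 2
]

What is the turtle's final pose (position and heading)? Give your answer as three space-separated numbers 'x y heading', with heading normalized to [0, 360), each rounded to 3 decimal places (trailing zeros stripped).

Executing turtle program step by step:
Start: pos=(-1,3), heading=225, pen down
REPEAT 4 [
  -- iteration 1/4 --
  FD 19: (-1,3) -> (-14.435,-10.435) [heading=225, draw]
  BK 2: (-14.435,-10.435) -> (-13.021,-9.021) [heading=225, draw]
  -- iteration 2/4 --
  FD 19: (-13.021,-9.021) -> (-26.456,-22.456) [heading=225, draw]
  BK 2: (-26.456,-22.456) -> (-25.042,-21.042) [heading=225, draw]
  -- iteration 3/4 --
  FD 19: (-25.042,-21.042) -> (-38.477,-34.477) [heading=225, draw]
  BK 2: (-38.477,-34.477) -> (-37.062,-33.062) [heading=225, draw]
  -- iteration 4/4 --
  FD 19: (-37.062,-33.062) -> (-50.497,-46.497) [heading=225, draw]
  BK 2: (-50.497,-46.497) -> (-49.083,-45.083) [heading=225, draw]
]
Final: pos=(-49.083,-45.083), heading=225, 8 segment(s) drawn

Answer: -49.083 -45.083 225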